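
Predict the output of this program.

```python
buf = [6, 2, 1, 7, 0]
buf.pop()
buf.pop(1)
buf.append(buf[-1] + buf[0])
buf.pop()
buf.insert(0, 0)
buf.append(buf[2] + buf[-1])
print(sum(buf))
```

22

pop() removes 0 → [6, 2, 1, 7]
pop(1) removes 2 → [6, 1, 7]
append buf[-1]+buf[0] = 7+6 = 13 → [6, 1, 7, 13]
pop() removes 13 → [6, 1, 7]
insert 0 at 0 → [0, 6, 1, 7]
append buf[2]+buf[-1] = 1+7 = 8 → [0, 6, 1, 7, 8]
sum = 22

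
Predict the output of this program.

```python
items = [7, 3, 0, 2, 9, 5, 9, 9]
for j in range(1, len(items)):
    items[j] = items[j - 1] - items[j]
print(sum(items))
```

-53

j=1: items[1] = 7-3 = 4 → [7, 4, 0, 2, 9, 5, 9, 9]
j=2: items[2] = 4-0 = 4 → [7, 4, 4, 2, 9, 5, 9, 9]
j=3: items[3] = 4-2 = 2 → [7, 4, 4, 2, 9, 5, 9, 9]
j=4: items[4] = 2-9 = -7 → [7, 4, 4, 2, -7, 5, 9, 9]
j=5: items[5] = (-7)-5 = -12 → [7, 4, 4, 2, -7, -12, 9, 9]
j=6: items[6] = (-12)-9 = -21 → [7, 4, 4, 2, -7, -12, -21, 9]
j=7: items[7] = (-21)-9 = -30 → [7, 4, 4, 2, -7, -12, -21, -30]
sum = -53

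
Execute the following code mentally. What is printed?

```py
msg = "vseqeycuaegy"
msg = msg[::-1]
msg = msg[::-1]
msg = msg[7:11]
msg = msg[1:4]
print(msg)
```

aeg

reverse → 'ygeaucyeqesv'
reverse → 'vseqeycuaegy'
slice [7:11] → 'uaeg'
slice [1:4] → 'aeg'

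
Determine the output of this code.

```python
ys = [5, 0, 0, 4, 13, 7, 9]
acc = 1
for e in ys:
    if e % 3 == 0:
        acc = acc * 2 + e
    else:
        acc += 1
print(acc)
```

31

e=5: not %3==0, acc = 1+1 = 2
e=0: %3==0, acc = 2*2+0 = 4
e=0: %3==0, acc = 4*2+0 = 8
e=4: not %3==0, acc = 8+1 = 9
e=13: not %3==0, acc = 9+1 = 10
e=7: not %3==0, acc = 10+1 = 11
e=9: %3==0, acc = 11*2+9 = 31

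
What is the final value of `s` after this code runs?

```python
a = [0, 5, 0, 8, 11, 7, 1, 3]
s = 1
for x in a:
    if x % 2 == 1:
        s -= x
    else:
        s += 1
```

x=0: not odd, s = 1+1 = 2
x=5: odd, s = 2-5 = -3
x=0: not odd, s = (-3)+1 = -2
x=8: not odd, s = (-2)+1 = -1
x=11: odd, s = (-1)-11 = -12
x=7: odd, s = (-12)-7 = -19
x=1: odd, s = (-19)-1 = -20
x=3: odd, s = (-20)-3 = -23

-23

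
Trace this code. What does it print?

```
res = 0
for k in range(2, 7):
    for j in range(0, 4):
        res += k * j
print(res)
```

k=2,j=0: res = 0+0 = 0
k=2,j=1: res = 0+2 = 2
k=2,j=2: res = 2+4 = 6
k=2,j=3: res = 6+6 = 12
k=3,j=0: res = 12+0 = 12
k=3,j=1: res = 12+3 = 15
k=3,j=2: res = 15+6 = 21
k=3,j=3: res = 21+9 = 30
k=4,j=0: res = 30+0 = 30
k=4,j=1: res = 30+4 = 34
k=4,j=2: res = 34+8 = 42
k=4,j=3: res = 42+12 = 54
k=5,j=0: res = 54+0 = 54
k=5,j=1: res = 54+5 = 59
k=5,j=2: res = 59+10 = 69
k=5,j=3: res = 69+15 = 84
k=6,j=0: res = 84+0 = 84
k=6,j=1: res = 84+6 = 90
k=6,j=2: res = 90+12 = 102
k=6,j=3: res = 102+18 = 120

120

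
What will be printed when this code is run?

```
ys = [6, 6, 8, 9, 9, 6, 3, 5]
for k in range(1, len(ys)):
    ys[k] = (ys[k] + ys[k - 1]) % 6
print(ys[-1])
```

4

k=1: ys[1] = (6+6)%6 = 0 → [6, 0, 8, 9, 9, 6, 3, 5]
k=2: ys[2] = (8+0)%6 = 2 → [6, 0, 2, 9, 9, 6, 3, 5]
k=3: ys[3] = (9+2)%6 = 5 → [6, 0, 2, 5, 9, 6, 3, 5]
k=4: ys[4] = (9+5)%6 = 2 → [6, 0, 2, 5, 2, 6, 3, 5]
k=5: ys[5] = (6+2)%6 = 2 → [6, 0, 2, 5, 2, 2, 3, 5]
k=6: ys[6] = (3+2)%6 = 5 → [6, 0, 2, 5, 2, 2, 5, 5]
k=7: ys[7] = (5+5)%6 = 4 → [6, 0, 2, 5, 2, 2, 5, 4]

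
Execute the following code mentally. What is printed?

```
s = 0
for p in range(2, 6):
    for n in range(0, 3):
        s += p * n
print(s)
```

42

p=2,n=0: s = 0+0 = 0
p=2,n=1: s = 0+2 = 2
p=2,n=2: s = 2+4 = 6
p=3,n=0: s = 6+0 = 6
p=3,n=1: s = 6+3 = 9
p=3,n=2: s = 9+6 = 15
p=4,n=0: s = 15+0 = 15
p=4,n=1: s = 15+4 = 19
p=4,n=2: s = 19+8 = 27
p=5,n=0: s = 27+0 = 27
p=5,n=1: s = 27+5 = 32
p=5,n=2: s = 32+10 = 42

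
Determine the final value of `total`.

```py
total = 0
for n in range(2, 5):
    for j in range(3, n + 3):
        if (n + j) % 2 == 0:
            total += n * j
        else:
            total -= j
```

57

n=2,j=3: odd sum, total = 0-3 = -3
n=2,j=4: even sum, total = (-3)+8 = 5
n=3,j=3: even sum, total = 5+9 = 14
n=3,j=4: odd sum, total = 14-4 = 10
n=3,j=5: even sum, total = 10+15 = 25
n=4,j=3: odd sum, total = 25-3 = 22
n=4,j=4: even sum, total = 22+16 = 38
n=4,j=5: odd sum, total = 38-5 = 33
n=4,j=6: even sum, total = 33+24 = 57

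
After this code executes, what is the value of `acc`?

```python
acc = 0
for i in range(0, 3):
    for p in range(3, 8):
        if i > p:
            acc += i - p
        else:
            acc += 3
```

45

i=0,p=3: not 0>3, acc = 0+3 = 3
i=0,p=4: not 0>4, acc = 3+3 = 6
i=0,p=5: not 0>5, acc = 6+3 = 9
i=0,p=6: not 0>6, acc = 9+3 = 12
i=0,p=7: not 0>7, acc = 12+3 = 15
i=1,p=3: not 1>3, acc = 15+3 = 18
i=1,p=4: not 1>4, acc = 18+3 = 21
i=1,p=5: not 1>5, acc = 21+3 = 24
i=1,p=6: not 1>6, acc = 24+3 = 27
i=1,p=7: not 1>7, acc = 27+3 = 30
i=2,p=3: not 2>3, acc = 30+3 = 33
i=2,p=4: not 2>4, acc = 33+3 = 36
i=2,p=5: not 2>5, acc = 36+3 = 39
i=2,p=6: not 2>6, acc = 39+3 = 42
i=2,p=7: not 2>7, acc = 42+3 = 45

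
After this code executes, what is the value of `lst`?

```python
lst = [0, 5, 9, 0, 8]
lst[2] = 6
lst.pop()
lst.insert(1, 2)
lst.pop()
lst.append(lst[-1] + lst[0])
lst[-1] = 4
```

lst[2] = 6 → [0, 5, 6, 0, 8]
pop() removes 8 → [0, 5, 6, 0]
insert 2 at 1 → [0, 2, 5, 6, 0]
pop() removes 0 → [0, 2, 5, 6]
append lst[-1]+lst[0] = 6+0 = 6 → [0, 2, 5, 6, 6]
lst[-1] = 4 → [0, 2, 5, 6, 4]

[0, 2, 5, 6, 4]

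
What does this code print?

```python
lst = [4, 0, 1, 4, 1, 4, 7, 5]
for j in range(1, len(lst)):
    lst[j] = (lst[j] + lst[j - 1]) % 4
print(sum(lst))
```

13

j=1: lst[1] = (0+4)%4 = 0 → [4, 0, 1, 4, 1, 4, 7, 5]
j=2: lst[2] = (1+0)%4 = 1 → [4, 0, 1, 4, 1, 4, 7, 5]
j=3: lst[3] = (4+1)%4 = 1 → [4, 0, 1, 1, 1, 4, 7, 5]
j=4: lst[4] = (1+1)%4 = 2 → [4, 0, 1, 1, 2, 4, 7, 5]
j=5: lst[5] = (4+2)%4 = 2 → [4, 0, 1, 1, 2, 2, 7, 5]
j=6: lst[6] = (7+2)%4 = 1 → [4, 0, 1, 1, 2, 2, 1, 5]
j=7: lst[7] = (5+1)%4 = 2 → [4, 0, 1, 1, 2, 2, 1, 2]
sum = 13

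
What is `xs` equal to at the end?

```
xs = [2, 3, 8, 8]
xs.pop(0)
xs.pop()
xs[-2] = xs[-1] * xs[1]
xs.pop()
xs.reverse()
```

pop(0) removes 2 → [3, 8, 8]
pop() removes 8 → [3, 8]
xs[-2] = xs[-1]*xs[1] = 8*8 = 64 → [64, 8]
pop() removes 8 → [64]
reverse → [64]

[64]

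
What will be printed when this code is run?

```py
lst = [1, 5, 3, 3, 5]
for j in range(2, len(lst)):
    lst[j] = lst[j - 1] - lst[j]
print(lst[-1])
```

j=2: lst[2] = 5-3 = 2 → [1, 5, 2, 3, 5]
j=3: lst[3] = 2-3 = -1 → [1, 5, 2, -1, 5]
j=4: lst[4] = (-1)-5 = -6 → [1, 5, 2, -1, -6]

-6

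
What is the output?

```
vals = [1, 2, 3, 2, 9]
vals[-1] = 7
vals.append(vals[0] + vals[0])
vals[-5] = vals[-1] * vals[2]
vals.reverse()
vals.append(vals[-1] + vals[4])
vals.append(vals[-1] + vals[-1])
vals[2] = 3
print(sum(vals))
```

43

vals[-1] = 7 → [1, 2, 3, 2, 7]
append vals[0]+vals[0] = 1+1 = 2 → [1, 2, 3, 2, 7, 2]
vals[-5] = vals[-1]*vals[2] = 2*3 = 6 → [1, 6, 3, 2, 7, 2]
reverse → [2, 7, 2, 3, 6, 1]
append vals[-1]+vals[4] = 1+6 = 7 → [2, 7, 2, 3, 6, 1, 7]
append vals[-1]+vals[-1] = 7+7 = 14 → [2, 7, 2, 3, 6, 1, 7, 14]
vals[2] = 3 → [2, 7, 3, 3, 6, 1, 7, 14]
sum = 43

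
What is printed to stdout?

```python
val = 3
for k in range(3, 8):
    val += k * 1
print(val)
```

k=3: val = 3+3*1 = 6
k=4: val = 6+4*1 = 10
k=5: val = 10+5*1 = 15
k=6: val = 15+6*1 = 21
k=7: val = 21+7*1 = 28

28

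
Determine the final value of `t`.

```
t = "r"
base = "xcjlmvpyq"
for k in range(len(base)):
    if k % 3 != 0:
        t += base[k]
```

k=0: skip
k=1: add 'c' → 'rc'
k=2: add 'j' → 'rcj'
k=3: skip
k=4: add 'm' → 'rcjm'
k=5: add 'v' → 'rcjmv'
k=6: skip
k=7: add 'y' → 'rcjmvy'
k=8: add 'q' → 'rcjmvyq'

'rcjmvyq'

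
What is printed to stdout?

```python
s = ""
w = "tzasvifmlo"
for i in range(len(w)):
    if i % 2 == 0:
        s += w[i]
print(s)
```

tavfl

i=0: add 't' → 't'
i=1: skip
i=2: add 'a' → 'ta'
i=3: skip
i=4: add 'v' → 'tav'
i=5: skip
i=6: add 'f' → 'tavf'
i=7: skip
i=8: add 'l' → 'tavfl'
i=9: skip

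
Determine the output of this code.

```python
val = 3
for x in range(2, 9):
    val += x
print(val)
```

38

x=2: val = 3+2 = 5
x=3: val = 5+3 = 8
x=4: val = 8+4 = 12
x=5: val = 12+5 = 17
x=6: val = 17+6 = 23
x=7: val = 23+7 = 30
x=8: val = 30+8 = 38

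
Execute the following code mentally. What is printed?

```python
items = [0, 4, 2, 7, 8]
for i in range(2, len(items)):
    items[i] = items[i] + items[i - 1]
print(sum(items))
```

44

i=2: items[2] = 2+4 = 6 → [0, 4, 6, 7, 8]
i=3: items[3] = 7+6 = 13 → [0, 4, 6, 13, 8]
i=4: items[4] = 8+13 = 21 → [0, 4, 6, 13, 21]
sum = 44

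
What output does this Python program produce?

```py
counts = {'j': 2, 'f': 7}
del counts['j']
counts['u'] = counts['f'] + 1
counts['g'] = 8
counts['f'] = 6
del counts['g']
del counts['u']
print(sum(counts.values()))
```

6

del 'j' → {'f': 7}
counts['u'] = counts['f']+1 = 8 → {'f': 7, 'u': 8}
counts['g'] = 8 → {'f': 7, 'u': 8, 'g': 8}
counts['f'] = 6 → {'f': 6, 'u': 8, 'g': 8}
del 'g' → {'f': 6, 'u': 8}
del 'u' → {'f': 6}
sum of values = 6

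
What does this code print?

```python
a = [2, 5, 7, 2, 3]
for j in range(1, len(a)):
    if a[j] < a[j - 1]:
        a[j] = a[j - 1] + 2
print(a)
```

[2, 5, 7, 9, 11]

j=1: 5>=2, unchanged → [2, 5, 7, 2, 3]
j=2: 7>=5, unchanged → [2, 5, 7, 2, 3]
j=3: 2<7, a[3] = 7+2 = 9 → [2, 5, 7, 9, 3]
j=4: 3<9, a[4] = 9+2 = 11 → [2, 5, 7, 9, 11]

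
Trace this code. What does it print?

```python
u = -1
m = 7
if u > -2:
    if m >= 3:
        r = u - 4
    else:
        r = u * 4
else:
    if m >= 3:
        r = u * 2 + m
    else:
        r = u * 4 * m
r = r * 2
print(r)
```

u=-1, m=7
u > -2 is True; m >= 3 is True
→ r = u - 4 = -5
r = (-5)*2 = -10

-10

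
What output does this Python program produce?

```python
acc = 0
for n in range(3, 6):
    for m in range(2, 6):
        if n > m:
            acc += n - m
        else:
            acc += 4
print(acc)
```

n=3,m=2: 3>2, acc = 0+1 = 1
n=3,m=3: not 3>3, acc = 1+4 = 5
n=3,m=4: not 3>4, acc = 5+4 = 9
n=3,m=5: not 3>5, acc = 9+4 = 13
n=4,m=2: 4>2, acc = 13+2 = 15
n=4,m=3: 4>3, acc = 15+1 = 16
n=4,m=4: not 4>4, acc = 16+4 = 20
n=4,m=5: not 4>5, acc = 20+4 = 24
n=5,m=2: 5>2, acc = 24+3 = 27
n=5,m=3: 5>3, acc = 27+2 = 29
n=5,m=4: 5>4, acc = 29+1 = 30
n=5,m=5: not 5>5, acc = 30+4 = 34

34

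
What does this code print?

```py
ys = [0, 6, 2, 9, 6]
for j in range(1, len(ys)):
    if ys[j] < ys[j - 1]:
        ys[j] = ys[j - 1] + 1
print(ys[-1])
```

j=1: 6>=0, unchanged → [0, 6, 2, 9, 6]
j=2: 2<6, ys[2] = 6+1 = 7 → [0, 6, 7, 9, 6]
j=3: 9>=7, unchanged → [0, 6, 7, 9, 6]
j=4: 6<9, ys[4] = 9+1 = 10 → [0, 6, 7, 9, 10]

10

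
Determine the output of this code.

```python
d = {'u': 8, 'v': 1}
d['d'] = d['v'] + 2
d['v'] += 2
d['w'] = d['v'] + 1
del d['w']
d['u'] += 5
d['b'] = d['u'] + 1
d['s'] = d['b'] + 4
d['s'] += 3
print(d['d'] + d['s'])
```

24

d['d'] = d['v']+2 = 3 → {'u': 8, 'v': 1, 'd': 3}
d['v'] = 1+2 = 3 → {'u': 8, 'v': 3, 'd': 3}
d['w'] = d['v']+1 = 4 → {'u': 8, 'v': 3, 'd': 3, 'w': 4}
del 'w' → {'u': 8, 'v': 3, 'd': 3}
d['u'] = 8+5 = 13 → {'u': 13, 'v': 3, 'd': 3}
d['b'] = d['u']+1 = 14 → {'u': 13, 'v': 3, 'd': 3, 'b': 14}
d['s'] = d['b']+4 = 18 → {'u': 13, 'v': 3, 'd': 3, 'b': 14, 's': 18}
d['s'] = 18+3 = 21 → {'u': 13, 'v': 3, 'd': 3, 'b': 14, 's': 21}
d['d']+d['s'] = 3+21 = 24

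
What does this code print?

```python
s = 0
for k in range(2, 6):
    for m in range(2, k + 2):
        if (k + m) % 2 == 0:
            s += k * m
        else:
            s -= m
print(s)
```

48

k=2,m=2: even sum, s = 0+4 = 4
k=2,m=3: odd sum, s = 4-3 = 1
k=3,m=2: odd sum, s = 1-2 = -1
k=3,m=3: even sum, s = (-1)+9 = 8
k=3,m=4: odd sum, s = 8-4 = 4
k=4,m=2: even sum, s = 4+8 = 12
k=4,m=3: odd sum, s = 12-3 = 9
k=4,m=4: even sum, s = 9+16 = 25
k=4,m=5: odd sum, s = 25-5 = 20
k=5,m=2: odd sum, s = 20-2 = 18
k=5,m=3: even sum, s = 18+15 = 33
k=5,m=4: odd sum, s = 33-4 = 29
k=5,m=5: even sum, s = 29+25 = 54
k=5,m=6: odd sum, s = 54-6 = 48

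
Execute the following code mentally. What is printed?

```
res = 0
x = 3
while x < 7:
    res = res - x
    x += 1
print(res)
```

-18

x=3: res = 0-3 = -3
x=4: res = (-3)-4 = -7
x=5: res = (-7)-5 = -12
x=6: res = (-12)-6 = -18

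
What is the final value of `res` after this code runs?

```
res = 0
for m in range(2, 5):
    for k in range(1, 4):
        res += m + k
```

m=2,k=1: res = 0+3 = 3
m=2,k=2: res = 3+4 = 7
m=2,k=3: res = 7+5 = 12
m=3,k=1: res = 12+4 = 16
m=3,k=2: res = 16+5 = 21
m=3,k=3: res = 21+6 = 27
m=4,k=1: res = 27+5 = 32
m=4,k=2: res = 32+6 = 38
m=4,k=3: res = 38+7 = 45

45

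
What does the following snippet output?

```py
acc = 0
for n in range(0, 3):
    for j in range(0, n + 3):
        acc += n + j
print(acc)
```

n=0,j=0: acc = 0+0 = 0
n=0,j=1: acc = 0+1 = 1
n=0,j=2: acc = 1+2 = 3
n=1,j=0: acc = 3+1 = 4
n=1,j=1: acc = 4+2 = 6
n=1,j=2: acc = 6+3 = 9
n=1,j=3: acc = 9+4 = 13
n=2,j=0: acc = 13+2 = 15
n=2,j=1: acc = 15+3 = 18
n=2,j=2: acc = 18+4 = 22
n=2,j=3: acc = 22+5 = 27
n=2,j=4: acc = 27+6 = 33

33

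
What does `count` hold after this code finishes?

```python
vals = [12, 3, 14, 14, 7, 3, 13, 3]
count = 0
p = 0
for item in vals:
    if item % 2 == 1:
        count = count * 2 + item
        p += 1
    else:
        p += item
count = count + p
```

item=12: not odd; p=12
item=3: odd, count = 0*2+3 = 3; p=13
item=14: not odd; p=27
item=14: not odd; p=41
item=7: odd, count = 3*2+7 = 13; p=42
item=3: odd, count = 13*2+3 = 29; p=43
item=13: odd, count = 29*2+13 = 71; p=44
item=3: odd, count = 71*2+3 = 145; p=45
count+p = 145+45 = 190

190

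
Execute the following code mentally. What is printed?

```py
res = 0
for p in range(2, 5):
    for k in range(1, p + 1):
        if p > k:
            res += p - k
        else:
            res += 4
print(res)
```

p=2,k=1: 2>1, res = 0+1 = 1
p=2,k=2: not 2>2, res = 1+4 = 5
p=3,k=1: 3>1, res = 5+2 = 7
p=3,k=2: 3>2, res = 7+1 = 8
p=3,k=3: not 3>3, res = 8+4 = 12
p=4,k=1: 4>1, res = 12+3 = 15
p=4,k=2: 4>2, res = 15+2 = 17
p=4,k=3: 4>3, res = 17+1 = 18
p=4,k=4: not 4>4, res = 18+4 = 22

22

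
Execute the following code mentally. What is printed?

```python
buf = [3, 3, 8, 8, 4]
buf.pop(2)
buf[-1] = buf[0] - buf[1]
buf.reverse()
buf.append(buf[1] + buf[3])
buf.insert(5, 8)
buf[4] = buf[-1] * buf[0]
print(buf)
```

pop(2) removes 8 → [3, 3, 8, 4]
buf[-1] = buf[0]-buf[1] = 3-3 = 0 → [3, 3, 8, 0]
reverse → [0, 8, 3, 3]
append buf[1]+buf[3] = 8+3 = 11 → [0, 8, 3, 3, 11]
insert 8 at 5 → [0, 8, 3, 3, 11, 8]
buf[4] = buf[-1]*buf[0] = 8*0 = 0 → [0, 8, 3, 3, 0, 8]

[0, 8, 3, 3, 0, 8]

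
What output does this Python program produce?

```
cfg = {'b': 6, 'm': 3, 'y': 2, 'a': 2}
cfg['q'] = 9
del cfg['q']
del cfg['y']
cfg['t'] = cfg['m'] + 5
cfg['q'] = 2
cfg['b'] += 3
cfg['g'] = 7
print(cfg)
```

cfg['q'] = 9 → {'b': 6, 'm': 3, 'y': 2, 'a': 2, 'q': 9}
del 'q' → {'b': 6, 'm': 3, 'y': 2, 'a': 2}
del 'y' → {'b': 6, 'm': 3, 'a': 2}
cfg['t'] = cfg['m']+5 = 8 → {'b': 6, 'm': 3, 'a': 2, 't': 8}
cfg['q'] = 2 → {'b': 6, 'm': 3, 'a': 2, 't': 8, 'q': 2}
cfg['b'] = 6+3 = 9 → {'b': 9, 'm': 3, 'a': 2, 't': 8, 'q': 2}
cfg['g'] = 7 → {'b': 9, 'm': 3, 'a': 2, 't': 8, 'q': 2, 'g': 7}

{'b': 9, 'm': 3, 'a': 2, 't': 8, 'q': 2, 'g': 7}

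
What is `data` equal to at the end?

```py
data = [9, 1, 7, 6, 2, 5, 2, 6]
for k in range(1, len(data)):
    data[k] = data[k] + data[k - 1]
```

k=1: data[1] = 1+9 = 10 → [9, 10, 7, 6, 2, 5, 2, 6]
k=2: data[2] = 7+10 = 17 → [9, 10, 17, 6, 2, 5, 2, 6]
k=3: data[3] = 6+17 = 23 → [9, 10, 17, 23, 2, 5, 2, 6]
k=4: data[4] = 2+23 = 25 → [9, 10, 17, 23, 25, 5, 2, 6]
k=5: data[5] = 5+25 = 30 → [9, 10, 17, 23, 25, 30, 2, 6]
k=6: data[6] = 2+30 = 32 → [9, 10, 17, 23, 25, 30, 32, 6]
k=7: data[7] = 6+32 = 38 → [9, 10, 17, 23, 25, 30, 32, 38]

[9, 10, 17, 23, 25, 30, 32, 38]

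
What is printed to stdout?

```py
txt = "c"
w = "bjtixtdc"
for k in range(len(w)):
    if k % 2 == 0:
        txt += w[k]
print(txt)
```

cbtxd

k=0: add 'b' → 'cb'
k=1: skip
k=2: add 't' → 'cbt'
k=3: skip
k=4: add 'x' → 'cbtx'
k=5: skip
k=6: add 'd' → 'cbtxd'
k=7: skip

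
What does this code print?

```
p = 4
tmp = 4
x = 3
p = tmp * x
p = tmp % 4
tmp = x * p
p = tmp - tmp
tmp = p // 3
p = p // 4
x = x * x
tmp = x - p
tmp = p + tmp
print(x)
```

9

p = 4*3 = 12
p = 4%4 = 0
tmp = 3*0 = 0
p = 0-0 = 0
tmp = 0//3 = 0
p = 0//4 = 0
x = 3*3 = 9
tmp = 9-0 = 9
tmp = 0+9 = 9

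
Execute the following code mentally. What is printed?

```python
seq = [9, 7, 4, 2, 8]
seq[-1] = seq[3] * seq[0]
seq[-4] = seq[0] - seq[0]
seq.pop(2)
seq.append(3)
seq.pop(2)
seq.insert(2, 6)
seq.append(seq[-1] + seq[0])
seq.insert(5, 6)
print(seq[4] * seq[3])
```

seq[-1] = seq[3]*seq[0] = 2*9 = 18 → [9, 7, 4, 2, 18]
seq[-4] = seq[0]-seq[0] = 9-9 = 0 → [9, 0, 4, 2, 18]
pop(2) removes 4 → [9, 0, 2, 18]
append 3 → [9, 0, 2, 18, 3]
pop(2) removes 2 → [9, 0, 18, 3]
insert 6 at 2 → [9, 0, 6, 18, 3]
append seq[-1]+seq[0] = 3+9 = 12 → [9, 0, 6, 18, 3, 12]
insert 6 at 5 → [9, 0, 6, 18, 3, 6, 12]
seq[4]*seq[3] = 3*18 = 54

54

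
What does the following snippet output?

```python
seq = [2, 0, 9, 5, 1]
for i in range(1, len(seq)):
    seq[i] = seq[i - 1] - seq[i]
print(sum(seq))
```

i=1: seq[1] = 2-0 = 2 → [2, 2, 9, 5, 1]
i=2: seq[2] = 2-9 = -7 → [2, 2, -7, 5, 1]
i=3: seq[3] = (-7)-5 = -12 → [2, 2, -7, -12, 1]
i=4: seq[4] = (-12)-1 = -13 → [2, 2, -7, -12, -13]
sum = -28

-28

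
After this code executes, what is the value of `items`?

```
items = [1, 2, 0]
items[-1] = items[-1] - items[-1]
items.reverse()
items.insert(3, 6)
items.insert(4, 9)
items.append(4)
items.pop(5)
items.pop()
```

items[-1] = items[-1]-items[-1] = 0-0 = 0 → [1, 2, 0]
reverse → [0, 2, 1]
insert 6 at 3 → [0, 2, 1, 6]
insert 9 at 4 → [0, 2, 1, 6, 9]
append 4 → [0, 2, 1, 6, 9, 4]
pop(5) removes 4 → [0, 2, 1, 6, 9]
pop() removes 9 → [0, 2, 1, 6]

[0, 2, 1, 6]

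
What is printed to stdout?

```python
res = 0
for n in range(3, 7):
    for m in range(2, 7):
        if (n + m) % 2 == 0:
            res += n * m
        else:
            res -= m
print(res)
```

n=3,m=2: odd sum, res = 0-2 = -2
n=3,m=3: even sum, res = (-2)+9 = 7
n=3,m=4: odd sum, res = 7-4 = 3
n=3,m=5: even sum, res = 3+15 = 18
n=3,m=6: odd sum, res = 18-6 = 12
n=4,m=2: even sum, res = 12+8 = 20
n=4,m=3: odd sum, res = 20-3 = 17
n=4,m=4: even sum, res = 17+16 = 33
n=4,m=5: odd sum, res = 33-5 = 28
n=4,m=6: even sum, res = 28+24 = 52
n=5,m=2: odd sum, res = 52-2 = 50
n=5,m=3: even sum, res = 50+15 = 65
n=5,m=4: odd sum, res = 65-4 = 61
n=5,m=5: even sum, res = 61+25 = 86
n=5,m=6: odd sum, res = 86-6 = 80
n=6,m=2: even sum, res = 80+12 = 92
n=6,m=3: odd sum, res = 92-3 = 89
n=6,m=4: even sum, res = 89+24 = 113
n=6,m=5: odd sum, res = 113-5 = 108
n=6,m=6: even sum, res = 108+36 = 144

144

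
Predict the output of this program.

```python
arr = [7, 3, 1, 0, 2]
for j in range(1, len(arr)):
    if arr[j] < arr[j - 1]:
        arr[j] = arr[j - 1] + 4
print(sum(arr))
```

j=1: 3<7, arr[1] = 7+4 = 11 → [7, 11, 1, 0, 2]
j=2: 1<11, arr[2] = 11+4 = 15 → [7, 11, 15, 0, 2]
j=3: 0<15, arr[3] = 15+4 = 19 → [7, 11, 15, 19, 2]
j=4: 2<19, arr[4] = 19+4 = 23 → [7, 11, 15, 19, 23]
sum = 75

75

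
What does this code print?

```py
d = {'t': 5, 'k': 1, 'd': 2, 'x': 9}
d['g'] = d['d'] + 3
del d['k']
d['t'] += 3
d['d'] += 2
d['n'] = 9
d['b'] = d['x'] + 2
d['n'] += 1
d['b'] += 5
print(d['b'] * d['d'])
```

64

d['g'] = d['d']+3 = 5 → {'t': 5, 'k': 1, 'd': 2, 'x': 9, 'g': 5}
del 'k' → {'t': 5, 'd': 2, 'x': 9, 'g': 5}
d['t'] = 5+3 = 8 → {'t': 8, 'd': 2, 'x': 9, 'g': 5}
d['d'] = 2+2 = 4 → {'t': 8, 'd': 4, 'x': 9, 'g': 5}
d['n'] = 9 → {'t': 8, 'd': 4, 'x': 9, 'g': 5, 'n': 9}
d['b'] = d['x']+2 = 11 → {'t': 8, 'd': 4, 'x': 9, 'g': 5, 'n': 9, 'b': 11}
d['n'] = 9+1 = 10 → {'t': 8, 'd': 4, 'x': 9, 'g': 5, 'n': 10, 'b': 11}
d['b'] = 11+5 = 16 → {'t': 8, 'd': 4, 'x': 9, 'g': 5, 'n': 10, 'b': 16}
d['b']*d['d'] = 16*4 = 64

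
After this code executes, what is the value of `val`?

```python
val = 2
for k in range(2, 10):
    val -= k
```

k=2: val = 2-2 = 0
k=3: val = 0-3 = -3
k=4: val = (-3)-4 = -7
k=5: val = (-7)-5 = -12
k=6: val = (-12)-6 = -18
k=7: val = (-18)-7 = -25
k=8: val = (-25)-8 = -33
k=9: val = (-33)-9 = -42

-42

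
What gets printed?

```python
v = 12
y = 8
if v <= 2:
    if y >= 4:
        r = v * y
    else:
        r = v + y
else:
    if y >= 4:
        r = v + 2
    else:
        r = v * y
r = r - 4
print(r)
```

10

v=12, y=8
v <= 2 is False; y >= 4 is True
→ r = v + 2 = 14
r = 14-4 = 10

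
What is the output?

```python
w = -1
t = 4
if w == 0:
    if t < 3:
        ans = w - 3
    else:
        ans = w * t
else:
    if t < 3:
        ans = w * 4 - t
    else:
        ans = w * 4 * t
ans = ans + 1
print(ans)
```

-15

w=-1, t=4
w == 0 is False; t < 3 is False
→ ans = w * 4 * t = -16
ans = (-16)+1 = -15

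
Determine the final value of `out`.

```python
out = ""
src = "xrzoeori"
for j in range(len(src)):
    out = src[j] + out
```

'iroeozrx'

j=0: prepend 'x' → 'x'
j=1: prepend 'r' → 'rx'
j=2: prepend 'z' → 'zrx'
j=3: prepend 'o' → 'ozrx'
j=4: prepend 'e' → 'eozrx'
j=5: prepend 'o' → 'oeozrx'
j=6: prepend 'r' → 'roeozrx'
j=7: prepend 'i' → 'iroeozrx'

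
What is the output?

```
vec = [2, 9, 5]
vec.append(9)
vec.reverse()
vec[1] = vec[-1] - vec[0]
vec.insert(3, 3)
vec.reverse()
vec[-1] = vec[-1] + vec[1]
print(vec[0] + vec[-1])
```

append 9 → [2, 9, 5, 9]
reverse → [9, 5, 9, 2]
vec[1] = vec[-1]-vec[0] = 2-9 = -7 → [9, -7, 9, 2]
insert 3 at 3 → [9, -7, 9, 3, 2]
reverse → [2, 3, 9, -7, 9]
vec[-1] = vec[-1]+vec[1] = 9+3 = 12 → [2, 3, 9, -7, 12]
vec[0]+vec[-1] = 2+12 = 14

14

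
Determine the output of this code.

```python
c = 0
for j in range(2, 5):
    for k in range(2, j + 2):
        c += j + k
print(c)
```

57

j=2,k=2: c = 0+4 = 4
j=2,k=3: c = 4+5 = 9
j=3,k=2: c = 9+5 = 14
j=3,k=3: c = 14+6 = 20
j=3,k=4: c = 20+7 = 27
j=4,k=2: c = 27+6 = 33
j=4,k=3: c = 33+7 = 40
j=4,k=4: c = 40+8 = 48
j=4,k=5: c = 48+9 = 57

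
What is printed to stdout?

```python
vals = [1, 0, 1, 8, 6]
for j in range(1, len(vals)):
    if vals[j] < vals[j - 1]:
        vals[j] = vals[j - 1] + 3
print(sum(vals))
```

j=1: 0<1, vals[1] = 1+3 = 4 → [1, 4, 1, 8, 6]
j=2: 1<4, vals[2] = 4+3 = 7 → [1, 4, 7, 8, 6]
j=3: 8>=7, unchanged → [1, 4, 7, 8, 6]
j=4: 6<8, vals[4] = 8+3 = 11 → [1, 4, 7, 8, 11]
sum = 31

31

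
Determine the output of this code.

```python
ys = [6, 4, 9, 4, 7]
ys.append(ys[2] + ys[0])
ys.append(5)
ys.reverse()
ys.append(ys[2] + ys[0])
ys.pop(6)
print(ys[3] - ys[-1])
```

append ys[2]+ys[0] = 9+6 = 15 → [6, 4, 9, 4, 7, 15]
append 5 → [6, 4, 9, 4, 7, 15, 5]
reverse → [5, 15, 7, 4, 9, 4, 6]
append ys[2]+ys[0] = 7+5 = 12 → [5, 15, 7, 4, 9, 4, 6, 12]
pop(6) removes 6 → [5, 15, 7, 4, 9, 4, 12]
ys[3]-ys[-1] = 4-12 = -8

-8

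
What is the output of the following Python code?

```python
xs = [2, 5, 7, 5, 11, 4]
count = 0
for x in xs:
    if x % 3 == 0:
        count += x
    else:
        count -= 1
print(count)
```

x=2: not %3==0, count = 0-1 = -1
x=5: not %3==0, count = (-1)-1 = -2
x=7: not %3==0, count = (-2)-1 = -3
x=5: not %3==0, count = (-3)-1 = -4
x=11: not %3==0, count = (-4)-1 = -5
x=4: not %3==0, count = (-5)-1 = -6

-6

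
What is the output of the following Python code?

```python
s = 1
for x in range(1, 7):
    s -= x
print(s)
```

x=1: s = 1-1 = 0
x=2: s = 0-2 = -2
x=3: s = (-2)-3 = -5
x=4: s = (-5)-4 = -9
x=5: s = (-9)-5 = -14
x=6: s = (-14)-6 = -20

-20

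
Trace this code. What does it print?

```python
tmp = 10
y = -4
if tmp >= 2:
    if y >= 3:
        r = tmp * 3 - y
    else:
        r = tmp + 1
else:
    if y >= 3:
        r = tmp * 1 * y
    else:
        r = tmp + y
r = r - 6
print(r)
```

5

tmp=10, y=-4
tmp >= 2 is True; y >= 3 is False
→ r = tmp + 1 = 11
r = 11-6 = 5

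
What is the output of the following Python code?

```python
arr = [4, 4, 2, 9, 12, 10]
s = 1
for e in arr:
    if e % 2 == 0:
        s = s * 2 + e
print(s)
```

e=4: even, s = 1*2+4 = 6
e=4: even, s = 6*2+4 = 16
e=2: even, s = 16*2+2 = 34
e=9: not even
e=12: even, s = 34*2+12 = 80
e=10: even, s = 80*2+10 = 170

170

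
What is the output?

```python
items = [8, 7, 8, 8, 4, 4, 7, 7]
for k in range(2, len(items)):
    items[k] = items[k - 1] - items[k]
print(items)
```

[8, 7, -1, -9, -13, -17, -24, -31]

k=2: items[2] = 7-8 = -1 → [8, 7, -1, 8, 4, 4, 7, 7]
k=3: items[3] = (-1)-8 = -9 → [8, 7, -1, -9, 4, 4, 7, 7]
k=4: items[4] = (-9)-4 = -13 → [8, 7, -1, -9, -13, 4, 7, 7]
k=5: items[5] = (-13)-4 = -17 → [8, 7, -1, -9, -13, -17, 7, 7]
k=6: items[6] = (-17)-7 = -24 → [8, 7, -1, -9, -13, -17, -24, 7]
k=7: items[7] = (-24)-7 = -31 → [8, 7, -1, -9, -13, -17, -24, -31]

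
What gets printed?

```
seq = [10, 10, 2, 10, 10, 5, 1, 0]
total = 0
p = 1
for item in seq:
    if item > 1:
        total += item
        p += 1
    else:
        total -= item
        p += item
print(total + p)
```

54

item=10: >1, total = 0+10 = 10; p=2
item=10: >1, total = 10+10 = 20; p=3
item=2: >1, total = 20+2 = 22; p=4
item=10: >1, total = 22+10 = 32; p=5
item=10: >1, total = 32+10 = 42; p=6
item=5: >1, total = 42+5 = 47; p=7
item=1: not >1, total = 47-1 = 46; p=8
item=0: not >1, total = 46-0 = 46; p=8
total+p = 46+8 = 54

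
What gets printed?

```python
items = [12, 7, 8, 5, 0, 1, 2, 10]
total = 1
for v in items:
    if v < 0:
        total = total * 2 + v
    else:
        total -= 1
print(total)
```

-7

v=12: not <0, total = 1-1 = 0
v=7: not <0, total = 0-1 = -1
v=8: not <0, total = (-1)-1 = -2
v=5: not <0, total = (-2)-1 = -3
v=0: not <0, total = (-3)-1 = -4
v=1: not <0, total = (-4)-1 = -5
v=2: not <0, total = (-5)-1 = -6
v=10: not <0, total = (-6)-1 = -7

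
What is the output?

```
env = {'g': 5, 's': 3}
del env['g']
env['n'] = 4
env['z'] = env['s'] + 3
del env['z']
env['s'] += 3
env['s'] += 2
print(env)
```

del 'g' → {'s': 3}
env['n'] = 4 → {'s': 3, 'n': 4}
env['z'] = env['s']+3 = 6 → {'s': 3, 'n': 4, 'z': 6}
del 'z' → {'s': 3, 'n': 4}
env['s'] = 3+3 = 6 → {'s': 6, 'n': 4}
env['s'] = 6+2 = 8 → {'s': 8, 'n': 4}

{'s': 8, 'n': 4}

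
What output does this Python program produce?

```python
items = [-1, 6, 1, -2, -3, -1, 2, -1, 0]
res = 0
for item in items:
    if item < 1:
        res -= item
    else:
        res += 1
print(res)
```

item=-1: <1, res = 0-(-1) = 1
item=6: not <1, res = 1+1 = 2
item=1: not <1, res = 2+1 = 3
item=-2: <1, res = 3-(-2) = 5
item=-3: <1, res = 5-(-3) = 8
item=-1: <1, res = 8-(-1) = 9
item=2: not <1, res = 9+1 = 10
item=-1: <1, res = 10-(-1) = 11
item=0: <1, res = 11-0 = 11

11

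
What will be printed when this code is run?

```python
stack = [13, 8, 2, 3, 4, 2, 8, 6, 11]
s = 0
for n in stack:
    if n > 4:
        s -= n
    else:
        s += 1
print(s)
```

-42

n=13: >4, s = 0-13 = -13
n=8: >4, s = (-13)-8 = -21
n=2: not >4, s = (-21)+1 = -20
n=3: not >4, s = (-20)+1 = -19
n=4: not >4, s = (-19)+1 = -18
n=2: not >4, s = (-18)+1 = -17
n=8: >4, s = (-17)-8 = -25
n=6: >4, s = (-25)-6 = -31
n=11: >4, s = (-31)-11 = -42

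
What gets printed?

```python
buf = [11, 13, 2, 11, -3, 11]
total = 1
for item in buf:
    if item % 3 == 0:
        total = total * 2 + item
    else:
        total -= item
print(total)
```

item=11: not %3==0, total = 1-11 = -10
item=13: not %3==0, total = (-10)-13 = -23
item=2: not %3==0, total = (-23)-2 = -25
item=11: not %3==0, total = (-25)-11 = -36
item=-3: %3==0, total = (-36)*2+(-3) = -75
item=11: not %3==0, total = (-75)-11 = -86

-86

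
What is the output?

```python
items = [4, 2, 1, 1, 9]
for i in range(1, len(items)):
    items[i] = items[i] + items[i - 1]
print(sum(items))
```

i=1: items[1] = 2+4 = 6 → [4, 6, 1, 1, 9]
i=2: items[2] = 1+6 = 7 → [4, 6, 7, 1, 9]
i=3: items[3] = 1+7 = 8 → [4, 6, 7, 8, 9]
i=4: items[4] = 9+8 = 17 → [4, 6, 7, 8, 17]
sum = 42

42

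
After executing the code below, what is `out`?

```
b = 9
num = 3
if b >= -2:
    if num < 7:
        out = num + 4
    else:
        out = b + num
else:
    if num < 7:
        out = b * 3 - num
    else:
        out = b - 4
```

b=9, num=3
b >= -2 is True; num < 7 is True
→ out = num + 4 = 7

7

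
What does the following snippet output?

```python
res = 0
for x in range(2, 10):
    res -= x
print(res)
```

-44

x=2: res = 0-2 = -2
x=3: res = (-2)-3 = -5
x=4: res = (-5)-4 = -9
x=5: res = (-9)-5 = -14
x=6: res = (-14)-6 = -20
x=7: res = (-20)-7 = -27
x=8: res = (-27)-8 = -35
x=9: res = (-35)-9 = -44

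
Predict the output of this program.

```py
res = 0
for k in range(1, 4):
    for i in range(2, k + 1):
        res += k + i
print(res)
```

k=2,i=2: res = 0+4 = 4
k=3,i=2: res = 4+5 = 9
k=3,i=3: res = 9+6 = 15

15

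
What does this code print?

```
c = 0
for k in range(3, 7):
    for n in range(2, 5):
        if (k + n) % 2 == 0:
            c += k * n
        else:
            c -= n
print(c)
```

66

k=3,n=2: odd sum, c = 0-2 = -2
k=3,n=3: even sum, c = (-2)+9 = 7
k=3,n=4: odd sum, c = 7-4 = 3
k=4,n=2: even sum, c = 3+8 = 11
k=4,n=3: odd sum, c = 11-3 = 8
k=4,n=4: even sum, c = 8+16 = 24
k=5,n=2: odd sum, c = 24-2 = 22
k=5,n=3: even sum, c = 22+15 = 37
k=5,n=4: odd sum, c = 37-4 = 33
k=6,n=2: even sum, c = 33+12 = 45
k=6,n=3: odd sum, c = 45-3 = 42
k=6,n=4: even sum, c = 42+24 = 66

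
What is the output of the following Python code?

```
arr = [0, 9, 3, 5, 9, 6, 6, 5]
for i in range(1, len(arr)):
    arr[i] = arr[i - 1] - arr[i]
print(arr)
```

[0, -9, -12, -17, -26, -32, -38, -43]

i=1: arr[1] = 0-9 = -9 → [0, -9, 3, 5, 9, 6, 6, 5]
i=2: arr[2] = (-9)-3 = -12 → [0, -9, -12, 5, 9, 6, 6, 5]
i=3: arr[3] = (-12)-5 = -17 → [0, -9, -12, -17, 9, 6, 6, 5]
i=4: arr[4] = (-17)-9 = -26 → [0, -9, -12, -17, -26, 6, 6, 5]
i=5: arr[5] = (-26)-6 = -32 → [0, -9, -12, -17, -26, -32, 6, 5]
i=6: arr[6] = (-32)-6 = -38 → [0, -9, -12, -17, -26, -32, -38, 5]
i=7: arr[7] = (-38)-5 = -43 → [0, -9, -12, -17, -26, -32, -38, -43]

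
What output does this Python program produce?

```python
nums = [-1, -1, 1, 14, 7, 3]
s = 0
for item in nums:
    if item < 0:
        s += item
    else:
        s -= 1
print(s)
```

item=-1: <0, s = 0+(-1) = -1
item=-1: <0, s = (-1)+(-1) = -2
item=1: not <0, s = (-2)-1 = -3
item=14: not <0, s = (-3)-1 = -4
item=7: not <0, s = (-4)-1 = -5
item=3: not <0, s = (-5)-1 = -6

-6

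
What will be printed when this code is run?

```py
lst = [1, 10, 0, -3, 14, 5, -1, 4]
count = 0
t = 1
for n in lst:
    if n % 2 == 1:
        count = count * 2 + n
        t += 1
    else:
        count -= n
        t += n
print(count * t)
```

n=1: odd, count = 0*2+1 = 1; t=2
n=10: not odd, count = 1-10 = -9; t=12
n=0: not odd, count = (-9)-0 = -9; t=12
n=-3: odd, count = (-9)*2+(-3) = -21; t=13
n=14: not odd, count = (-21)-14 = -35; t=27
n=5: odd, count = (-35)*2+5 = -65; t=28
n=-1: odd, count = (-65)*2+(-1) = -131; t=29
n=4: not odd, count = (-131)-4 = -135; t=33
count*t = (-135)*33 = -4455

-4455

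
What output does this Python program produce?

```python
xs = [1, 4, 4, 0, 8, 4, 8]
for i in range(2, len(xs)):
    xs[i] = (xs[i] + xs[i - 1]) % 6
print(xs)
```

[1, 4, 2, 2, 4, 2, 4]

i=2: xs[2] = (4+4)%6 = 2 → [1, 4, 2, 0, 8, 4, 8]
i=3: xs[3] = (0+2)%6 = 2 → [1, 4, 2, 2, 8, 4, 8]
i=4: xs[4] = (8+2)%6 = 4 → [1, 4, 2, 2, 4, 4, 8]
i=5: xs[5] = (4+4)%6 = 2 → [1, 4, 2, 2, 4, 2, 8]
i=6: xs[6] = (8+2)%6 = 4 → [1, 4, 2, 2, 4, 2, 4]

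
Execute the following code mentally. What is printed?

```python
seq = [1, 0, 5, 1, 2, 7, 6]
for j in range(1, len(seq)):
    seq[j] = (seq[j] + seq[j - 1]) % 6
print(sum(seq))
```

j=1: seq[1] = (0+1)%6 = 1 → [1, 1, 5, 1, 2, 7, 6]
j=2: seq[2] = (5+1)%6 = 0 → [1, 1, 0, 1, 2, 7, 6]
j=3: seq[3] = (1+0)%6 = 1 → [1, 1, 0, 1, 2, 7, 6]
j=4: seq[4] = (2+1)%6 = 3 → [1, 1, 0, 1, 3, 7, 6]
j=5: seq[5] = (7+3)%6 = 4 → [1, 1, 0, 1, 3, 4, 6]
j=6: seq[6] = (6+4)%6 = 4 → [1, 1, 0, 1, 3, 4, 4]
sum = 14

14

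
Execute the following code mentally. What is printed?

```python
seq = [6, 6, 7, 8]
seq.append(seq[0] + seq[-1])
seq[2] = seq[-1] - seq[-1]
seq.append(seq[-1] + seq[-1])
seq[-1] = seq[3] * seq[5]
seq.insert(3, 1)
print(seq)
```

[6, 6, 0, 1, 8, 14, 224]

append seq[0]+seq[-1] = 6+8 = 14 → [6, 6, 7, 8, 14]
seq[2] = seq[-1]-seq[-1] = 14-14 = 0 → [6, 6, 0, 8, 14]
append seq[-1]+seq[-1] = 14+14 = 28 → [6, 6, 0, 8, 14, 28]
seq[-1] = seq[3]*seq[5] = 8*28 = 224 → [6, 6, 0, 8, 14, 224]
insert 1 at 3 → [6, 6, 0, 1, 8, 14, 224]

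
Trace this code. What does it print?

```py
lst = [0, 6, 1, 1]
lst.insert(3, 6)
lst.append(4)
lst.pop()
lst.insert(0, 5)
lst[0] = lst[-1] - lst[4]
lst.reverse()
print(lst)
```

[1, 6, 1, 6, 0, -5]

insert 6 at 3 → [0, 6, 1, 6, 1]
append 4 → [0, 6, 1, 6, 1, 4]
pop() removes 4 → [0, 6, 1, 6, 1]
insert 5 at 0 → [5, 0, 6, 1, 6, 1]
lst[0] = lst[-1]-lst[4] = 1-6 = -5 → [-5, 0, 6, 1, 6, 1]
reverse → [1, 6, 1, 6, 0, -5]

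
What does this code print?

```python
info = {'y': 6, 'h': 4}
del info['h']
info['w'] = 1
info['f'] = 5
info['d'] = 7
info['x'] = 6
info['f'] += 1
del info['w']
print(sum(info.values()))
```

25

del 'h' → {'y': 6}
info['w'] = 1 → {'y': 6, 'w': 1}
info['f'] = 5 → {'y': 6, 'w': 1, 'f': 5}
info['d'] = 7 → {'y': 6, 'w': 1, 'f': 5, 'd': 7}
info['x'] = 6 → {'y': 6, 'w': 1, 'f': 5, 'd': 7, 'x': 6}
info['f'] = 5+1 = 6 → {'y': 6, 'w': 1, 'f': 6, 'd': 7, 'x': 6}
del 'w' → {'y': 6, 'f': 6, 'd': 7, 'x': 6}
sum of values = 25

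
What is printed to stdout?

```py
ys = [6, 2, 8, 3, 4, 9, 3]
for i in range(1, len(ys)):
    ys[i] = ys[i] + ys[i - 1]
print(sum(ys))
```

139

i=1: ys[1] = 2+6 = 8 → [6, 8, 8, 3, 4, 9, 3]
i=2: ys[2] = 8+8 = 16 → [6, 8, 16, 3, 4, 9, 3]
i=3: ys[3] = 3+16 = 19 → [6, 8, 16, 19, 4, 9, 3]
i=4: ys[4] = 4+19 = 23 → [6, 8, 16, 19, 23, 9, 3]
i=5: ys[5] = 9+23 = 32 → [6, 8, 16, 19, 23, 32, 3]
i=6: ys[6] = 3+32 = 35 → [6, 8, 16, 19, 23, 32, 35]
sum = 139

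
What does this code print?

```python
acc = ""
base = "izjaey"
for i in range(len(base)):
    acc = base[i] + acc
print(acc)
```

i=0: prepend 'i' → 'i'
i=1: prepend 'z' → 'zi'
i=2: prepend 'j' → 'jzi'
i=3: prepend 'a' → 'ajzi'
i=4: prepend 'e' → 'eajzi'
i=5: prepend 'y' → 'yeajzi'

yeajzi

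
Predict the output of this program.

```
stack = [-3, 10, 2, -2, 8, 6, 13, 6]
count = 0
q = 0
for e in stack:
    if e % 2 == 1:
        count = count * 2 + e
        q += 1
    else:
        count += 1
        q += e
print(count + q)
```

e=-3: odd, count = 0*2+(-3) = -3; q=1
e=10: not odd, count = (-3)+1 = -2; q=11
e=2: not odd, count = (-2)+1 = -1; q=13
e=-2: not odd, count = (-1)+1 = 0; q=11
e=8: not odd, count = 0+1 = 1; q=19
e=6: not odd, count = 1+1 = 2; q=25
e=13: odd, count = 2*2+13 = 17; q=26
e=6: not odd, count = 17+1 = 18; q=32
count+q = 18+32 = 50

50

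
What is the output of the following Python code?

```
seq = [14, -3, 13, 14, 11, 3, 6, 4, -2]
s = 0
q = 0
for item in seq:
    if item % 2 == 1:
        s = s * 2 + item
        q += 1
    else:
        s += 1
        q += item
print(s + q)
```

item=14: not odd, s = 0+1 = 1; q=14
item=-3: odd, s = 1*2+(-3) = -1; q=15
item=13: odd, s = (-1)*2+13 = 11; q=16
item=14: not odd, s = 11+1 = 12; q=30
item=11: odd, s = 12*2+11 = 35; q=31
item=3: odd, s = 35*2+3 = 73; q=32
item=6: not odd, s = 73+1 = 74; q=38
item=4: not odd, s = 74+1 = 75; q=42
item=-2: not odd, s = 75+1 = 76; q=40
s+q = 76+40 = 116

116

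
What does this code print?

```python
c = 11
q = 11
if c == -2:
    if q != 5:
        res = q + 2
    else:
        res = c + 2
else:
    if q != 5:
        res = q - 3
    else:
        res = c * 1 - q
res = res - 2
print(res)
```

6

c=11, q=11
c == -2 is False; q != 5 is True
→ res = q - 3 = 8
res = 8-2 = 6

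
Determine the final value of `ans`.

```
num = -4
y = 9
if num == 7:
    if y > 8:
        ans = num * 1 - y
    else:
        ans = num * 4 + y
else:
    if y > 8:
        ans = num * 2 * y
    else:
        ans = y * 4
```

num=-4, y=9
num == 7 is False; y > 8 is True
→ ans = num * 2 * y = -72

-72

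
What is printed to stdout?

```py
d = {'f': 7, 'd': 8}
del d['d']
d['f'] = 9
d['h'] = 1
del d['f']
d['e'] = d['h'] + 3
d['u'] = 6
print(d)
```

del 'd' → {'f': 7}
d['f'] = 9 → {'f': 9}
d['h'] = 1 → {'f': 9, 'h': 1}
del 'f' → {'h': 1}
d['e'] = d['h']+3 = 4 → {'h': 1, 'e': 4}
d['u'] = 6 → {'h': 1, 'e': 4, 'u': 6}

{'h': 1, 'e': 4, 'u': 6}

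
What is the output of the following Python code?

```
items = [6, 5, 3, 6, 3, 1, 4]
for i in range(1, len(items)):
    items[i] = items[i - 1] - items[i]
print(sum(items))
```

i=1: items[1] = 6-5 = 1 → [6, 1, 3, 6, 3, 1, 4]
i=2: items[2] = 1-3 = -2 → [6, 1, -2, 6, 3, 1, 4]
i=3: items[3] = (-2)-6 = -8 → [6, 1, -2, -8, 3, 1, 4]
i=4: items[4] = (-8)-3 = -11 → [6, 1, -2, -8, -11, 1, 4]
i=5: items[5] = (-11)-1 = -12 → [6, 1, -2, -8, -11, -12, 4]
i=6: items[6] = (-12)-4 = -16 → [6, 1, -2, -8, -11, -12, -16]
sum = -42

-42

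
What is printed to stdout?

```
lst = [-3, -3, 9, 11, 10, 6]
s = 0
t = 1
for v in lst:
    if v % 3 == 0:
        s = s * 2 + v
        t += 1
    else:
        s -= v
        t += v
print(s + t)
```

v=-3: %3==0, s = 0*2+(-3) = -3; t=2
v=-3: %3==0, s = (-3)*2+(-3) = -9; t=3
v=9: %3==0, s = (-9)*2+9 = -9; t=4
v=11: not %3==0, s = (-9)-11 = -20; t=15
v=10: not %3==0, s = (-20)-10 = -30; t=25
v=6: %3==0, s = (-30)*2+6 = -54; t=26
s+t = (-54)+26 = -28

-28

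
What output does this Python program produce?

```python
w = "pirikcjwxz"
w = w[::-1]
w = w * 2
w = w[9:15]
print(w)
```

pzxwjc

reverse → 'zxwjckirip'
repeat ×2 → 'zxwjckiripzxwjckirip'
slice [9:15] → 'pzxwjc'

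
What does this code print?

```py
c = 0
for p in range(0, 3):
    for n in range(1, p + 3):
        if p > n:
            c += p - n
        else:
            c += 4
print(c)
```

33

p=0,n=1: not 0>1, c = 0+4 = 4
p=0,n=2: not 0>2, c = 4+4 = 8
p=1,n=1: not 1>1, c = 8+4 = 12
p=1,n=2: not 1>2, c = 12+4 = 16
p=1,n=3: not 1>3, c = 16+4 = 20
p=2,n=1: 2>1, c = 20+1 = 21
p=2,n=2: not 2>2, c = 21+4 = 25
p=2,n=3: not 2>3, c = 25+4 = 29
p=2,n=4: not 2>4, c = 29+4 = 33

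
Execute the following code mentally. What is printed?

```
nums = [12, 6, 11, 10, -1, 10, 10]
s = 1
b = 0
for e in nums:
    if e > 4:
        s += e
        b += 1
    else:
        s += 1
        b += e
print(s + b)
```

66

e=12: >4, s = 1+12 = 13; b=1
e=6: >4, s = 13+6 = 19; b=2
e=11: >4, s = 19+11 = 30; b=3
e=10: >4, s = 30+10 = 40; b=4
e=-1: not >4, s = 40+1 = 41; b=3
e=10: >4, s = 41+10 = 51; b=4
e=10: >4, s = 51+10 = 61; b=5
s+b = 61+5 = 66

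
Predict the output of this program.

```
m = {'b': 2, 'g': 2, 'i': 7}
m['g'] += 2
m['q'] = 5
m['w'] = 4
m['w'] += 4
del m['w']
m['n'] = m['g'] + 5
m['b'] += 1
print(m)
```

{'b': 3, 'g': 4, 'i': 7, 'q': 5, 'n': 9}

m['g'] = 2+2 = 4 → {'b': 2, 'g': 4, 'i': 7}
m['q'] = 5 → {'b': 2, 'g': 4, 'i': 7, 'q': 5}
m['w'] = 4 → {'b': 2, 'g': 4, 'i': 7, 'q': 5, 'w': 4}
m['w'] = 4+4 = 8 → {'b': 2, 'g': 4, 'i': 7, 'q': 5, 'w': 8}
del 'w' → {'b': 2, 'g': 4, 'i': 7, 'q': 5}
m['n'] = m['g']+5 = 9 → {'b': 2, 'g': 4, 'i': 7, 'q': 5, 'n': 9}
m['b'] = 2+1 = 3 → {'b': 3, 'g': 4, 'i': 7, 'q': 5, 'n': 9}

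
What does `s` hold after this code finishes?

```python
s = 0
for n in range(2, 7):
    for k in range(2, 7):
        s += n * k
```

400

n=2,k=2: s = 0+4 = 4
n=2,k=3: s = 4+6 = 10
n=2,k=4: s = 10+8 = 18
n=2,k=5: s = 18+10 = 28
n=2,k=6: s = 28+12 = 40
n=3,k=2: s = 40+6 = 46
n=3,k=3: s = 46+9 = 55
n=3,k=4: s = 55+12 = 67
n=3,k=5: s = 67+15 = 82
n=3,k=6: s = 82+18 = 100
n=4,k=2: s = 100+8 = 108
n=4,k=3: s = 108+12 = 120
n=4,k=4: s = 120+16 = 136
n=4,k=5: s = 136+20 = 156
n=4,k=6: s = 156+24 = 180
n=5,k=2: s = 180+10 = 190
n=5,k=3: s = 190+15 = 205
n=5,k=4: s = 205+20 = 225
n=5,k=5: s = 225+25 = 250
n=5,k=6: s = 250+30 = 280
n=6,k=2: s = 280+12 = 292
n=6,k=3: s = 292+18 = 310
n=6,k=4: s = 310+24 = 334
n=6,k=5: s = 334+30 = 364
n=6,k=6: s = 364+36 = 400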